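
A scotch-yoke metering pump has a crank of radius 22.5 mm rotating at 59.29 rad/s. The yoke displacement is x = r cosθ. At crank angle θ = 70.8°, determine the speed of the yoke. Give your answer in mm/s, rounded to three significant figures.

1260

ω = 59.29 rad/s
x = r cosθ ⇒ ẋ = −rω sinθ.
|v| = rω|sinθ| = 0.0225·59.29·|sin 70.8°| = 1.2598 m/s = 1259.8 mm/s.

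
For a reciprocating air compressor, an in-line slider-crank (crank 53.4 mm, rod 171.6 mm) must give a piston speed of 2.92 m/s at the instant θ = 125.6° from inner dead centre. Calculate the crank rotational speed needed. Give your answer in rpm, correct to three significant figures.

790

For an in-line slider-crank, |v_piston| = rω|sinθ|·[1 + r cosθ/√(L² − r² sin²θ)].
With r = 0.0534 m, L = 0.1716 m, θ = 125.6°: the bracketed kinematic factor |dx/dθ| = 0.03529 m.
ω = v/|dx/dθ| = 2.92/0.03529 = 82.744 rad/s.
N = 60ω/(2π) = 790.15 rpm.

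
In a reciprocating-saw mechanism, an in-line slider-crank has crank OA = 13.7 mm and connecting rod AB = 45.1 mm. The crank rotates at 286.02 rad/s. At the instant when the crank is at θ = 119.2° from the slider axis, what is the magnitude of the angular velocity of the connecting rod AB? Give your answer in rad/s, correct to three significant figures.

ω = 286 rad/s
The rod makes angle φ with the slider axis where L sinφ = r sinθ; differentiating, L cosφ·φ̇ = r ω cosθ.
L cosφ = √(L² − r² sin²θ) = 0.043486 m.
|ω_rod| = r ω |cosθ| / √(L² − r² sin²θ) = 0.0137·286·0.48786/0.043486 = 43.961 rad/s.

44.0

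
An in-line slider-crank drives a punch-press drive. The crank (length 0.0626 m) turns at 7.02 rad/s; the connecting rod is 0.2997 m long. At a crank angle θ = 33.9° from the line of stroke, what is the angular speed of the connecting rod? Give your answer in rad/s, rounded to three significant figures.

ω = 7.02 rad/s
The rod makes angle φ with the slider axis where L sinφ = r sinθ; differentiating, L cosφ·φ̇ = r ω cosθ.
L cosφ = √(L² − r² sin²θ) = 0.29766 m.
|ω_rod| = r ω |cosθ| / √(L² − r² sin²θ) = 0.0626·7.02·0.83001/0.29766 = 1.2254 rad/s.

1.23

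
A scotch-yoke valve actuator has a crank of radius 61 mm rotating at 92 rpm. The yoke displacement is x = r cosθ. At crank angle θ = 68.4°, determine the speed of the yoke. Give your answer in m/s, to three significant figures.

0.546

ω = 9.634 rad/s (from 92 rpm).
x = r cosθ ⇒ ẋ = −rω sinθ.
|v| = rω|sinθ| = 0.061·9.634·|sin 68.4°| = 0.54642 m/s.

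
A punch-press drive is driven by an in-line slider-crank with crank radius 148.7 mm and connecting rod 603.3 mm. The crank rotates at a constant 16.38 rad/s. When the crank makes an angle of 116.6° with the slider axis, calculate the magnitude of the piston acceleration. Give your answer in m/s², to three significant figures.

23.8

ω = 16.38 rad/s
x(θ) = r cosθ + √(L² − r² sin²θ); with ω constant, a = ω²·d²x/dθ².
d²x/dθ² = −r cosθ − r²(cos2θ)/√u − r⁴ sin²2θ/(4u^{3/2}),  u = L² − r² sin²θ = 0.346292 m².
Substituting r = 0.1487 m, L = 0.6033 m, θ = 116.6°: d²x/dθ² = +0.088706 m.
a = ω²·d²x/dθ² = (16.38)²·(+0.088706) = +23.8 m/s²;  |a| = 23.8 m/s².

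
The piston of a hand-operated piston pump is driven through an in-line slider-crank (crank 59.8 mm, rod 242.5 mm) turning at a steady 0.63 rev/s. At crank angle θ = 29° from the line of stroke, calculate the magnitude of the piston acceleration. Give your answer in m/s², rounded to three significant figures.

ω = 2π·0.63 = 3.958 rad/s
x(θ) = r cosθ + √(L² − r² sin²θ); with ω constant, a = ω²·d²x/dθ².
d²x/dθ² = −r cosθ − r²(cos2θ)/√u − r⁴ sin²2θ/(4u^{3/2}),  u = L² − r² sin²θ = 0.0579657 m².
Substituting r = 0.0598 m, L = 0.2425 m, θ = 29°: d²x/dθ² = -0.060338 m.
a = ω²·d²x/dθ² = (3.958)²·(-0.060338) = -0.94543 m/s²;  |a| = 0.94543 m/s².

0.945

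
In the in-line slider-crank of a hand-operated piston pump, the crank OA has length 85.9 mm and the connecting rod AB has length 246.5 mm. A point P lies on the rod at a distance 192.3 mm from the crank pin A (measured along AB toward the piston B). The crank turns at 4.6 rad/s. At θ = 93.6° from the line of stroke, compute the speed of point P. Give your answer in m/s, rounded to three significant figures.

0.387

ω = 4.6 rad/s.  Crank-pin speed |V_A| = rω = 0.39514 m/s, perpendicular to OA.
Rod angle: sinφ = −(r/L) sinθ ⇒ φ = -20.352°; ω_rod = −rω cosθ/√(L²−r²sin²θ) = +0.10736 rad/s.
V_P = V_A + ω_rod × AP, with AP = 0.1923 m along the rod.
Components: V_Px = −rω sinθ − a·ω_rod·sinφ = -0.38718 m/s;  V_Py = rω cosθ + a·ω_rod·cosφ = -0.0054554 m/s.
|V_P| = √(V_Px² + V_Py²) = 0.38722 m/s.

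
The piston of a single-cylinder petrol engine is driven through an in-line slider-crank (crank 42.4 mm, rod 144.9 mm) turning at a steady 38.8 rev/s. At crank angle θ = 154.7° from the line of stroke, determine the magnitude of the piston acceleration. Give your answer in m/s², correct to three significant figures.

ω = 2π·38.8 = 243.8 rad/s
x(θ) = r cosθ + √(L² − r² sin²θ); with ω constant, a = ω²·d²x/dθ².
d²x/dθ² = −r cosθ − r²(cos2θ)/√u − r⁴ sin²2θ/(4u^{3/2}),  u = L² − r² sin²θ = 0.0206677 m².
Substituting r = 0.0424 m, L = 0.1449 m, θ = 154.7°: d²x/dθ² = +0.030233 m.
a = ω²·d²x/dθ² = (243.8)²·(+0.030233) = +1796.8 m/s²;  |a| = 1796.8 m/s².

1800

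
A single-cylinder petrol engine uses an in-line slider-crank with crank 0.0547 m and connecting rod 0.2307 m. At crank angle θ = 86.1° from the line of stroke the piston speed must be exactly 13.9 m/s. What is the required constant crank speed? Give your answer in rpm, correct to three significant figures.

For an in-line slider-crank, |v_piston| = rω|sinθ|·[1 + r cosθ/√(L² − r² sin²θ)].
With r = 0.0547 m, L = 0.2307 m, θ = 86.1°: the bracketed kinematic factor |dx/dθ| = 0.055479 m.
ω = v/|dx/dθ| = 13.9/0.055479 = 250.54 rad/s.
N = 60ω/(2π) = 2392.5 rpm.

2390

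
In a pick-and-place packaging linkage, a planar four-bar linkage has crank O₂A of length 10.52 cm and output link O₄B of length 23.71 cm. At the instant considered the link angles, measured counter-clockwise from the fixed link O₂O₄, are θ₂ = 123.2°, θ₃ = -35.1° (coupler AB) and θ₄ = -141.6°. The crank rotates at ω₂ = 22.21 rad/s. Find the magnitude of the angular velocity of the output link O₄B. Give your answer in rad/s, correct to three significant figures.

ω₂ = 22.21 rad/s
Differentiating the loop-closure r₂e^{iθ₂}+r₃e^{iθ₃}=r₁+r₄e^{iθ₄} gives r₂ω₂e^{iθ₂}+r₃ω₃e^{iθ₃}=r₄ω₄e^{iθ₄}.
Eliminating the other unknown: ω₄ = r₂ω₂ sin(θ₂−θ₃) / [r₄ sin(θ₄−θ₃)].
Numerator sine = +0.36975; denominator sine = -0.95882.
Result = 0.1052·22.21·(+0.36975) / (0.2371·(-0.95882)) = -3.8001 rad/s; magnitude 3.8001 rad/s.

3.80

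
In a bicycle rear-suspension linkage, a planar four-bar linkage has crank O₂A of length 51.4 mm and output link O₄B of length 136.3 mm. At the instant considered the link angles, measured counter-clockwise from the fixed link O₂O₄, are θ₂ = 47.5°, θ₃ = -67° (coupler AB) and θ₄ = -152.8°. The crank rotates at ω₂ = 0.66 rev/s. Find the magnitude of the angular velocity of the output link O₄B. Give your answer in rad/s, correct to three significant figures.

1.43

ω₂ = 4.147 rad/s (from 0.66 rev/s).
Differentiating the loop-closure r₂e^{iθ₂}+r₃e^{iθ₃}=r₁+r₄e^{iθ₄} gives r₂ω₂e^{iθ₂}+r₃ω₃e^{iθ₃}=r₄ω₄e^{iθ₄}.
Eliminating the other unknown: ω₄ = r₂ω₂ sin(θ₂−θ₃) / [r₄ sin(θ₄−θ₃)].
Numerator sine = +0.90996; denominator sine = -0.99731.
Result = 0.0514·4.147·(+0.90996) / (0.1363·(-0.99731)) = -1.4269 rad/s; magnitude 1.4269 rad/s.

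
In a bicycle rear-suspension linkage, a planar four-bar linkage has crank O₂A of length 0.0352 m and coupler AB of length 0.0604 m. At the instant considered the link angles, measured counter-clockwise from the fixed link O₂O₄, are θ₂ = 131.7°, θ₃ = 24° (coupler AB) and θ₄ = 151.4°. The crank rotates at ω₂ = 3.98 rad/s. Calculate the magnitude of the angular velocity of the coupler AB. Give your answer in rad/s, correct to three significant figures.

0.984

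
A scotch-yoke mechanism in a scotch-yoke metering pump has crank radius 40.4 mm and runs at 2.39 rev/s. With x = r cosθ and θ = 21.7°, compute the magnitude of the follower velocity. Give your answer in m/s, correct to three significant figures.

ω = 15.02 rad/s (from 2.39 rev/s).
x = r cosθ ⇒ ẋ = −rω sinθ.
|v| = rω|sinθ| = 0.0404·15.02·|sin 21.7°| = 0.22432 m/s.

0.224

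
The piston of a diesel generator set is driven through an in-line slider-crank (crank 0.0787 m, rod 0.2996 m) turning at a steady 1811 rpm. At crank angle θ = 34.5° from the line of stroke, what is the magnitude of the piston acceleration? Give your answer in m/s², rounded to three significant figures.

2610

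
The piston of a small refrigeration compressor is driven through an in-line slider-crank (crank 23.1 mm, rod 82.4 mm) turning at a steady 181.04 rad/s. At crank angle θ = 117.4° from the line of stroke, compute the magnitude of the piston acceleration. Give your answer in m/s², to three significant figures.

ω = 181 rad/s
x(θ) = r cosθ + √(L² − r² sin²θ); with ω constant, a = ω²·d²x/dθ².
d²x/dθ² = −r cosθ − r²(cos2θ)/√u − r⁴ sin²2θ/(4u^{3/2}),  u = L² − r² sin²θ = 0.00636916 m².
Substituting r = 0.0231 m, L = 0.0824 m, θ = 117.4°: d²x/dθ² = +0.014391 m.
a = ω²·d²x/dθ² = (181)²·(+0.014391) = +471.68 m/s²;  |a| = 471.68 m/s².

472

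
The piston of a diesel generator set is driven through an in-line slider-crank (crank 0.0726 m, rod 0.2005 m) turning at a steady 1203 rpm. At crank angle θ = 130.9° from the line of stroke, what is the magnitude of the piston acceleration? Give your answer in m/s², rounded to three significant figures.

ω = 2π·1203/60 = 126 rad/s
x(θ) = r cosθ + √(L² − r² sin²θ); with ω constant, a = ω²·d²x/dθ².
d²x/dθ² = −r cosθ − r²(cos2θ)/√u − r⁴ sin²2θ/(4u^{3/2}),  u = L² − r² sin²θ = 0.037189 m².
Substituting r = 0.0726 m, L = 0.2005 m, θ = 130.9°: d²x/dθ² = +0.050484 m.
a = ω²·d²x/dθ² = (126)²·(+0.050484) = +801.2 m/s²;  |a| = 801.2 m/s².

801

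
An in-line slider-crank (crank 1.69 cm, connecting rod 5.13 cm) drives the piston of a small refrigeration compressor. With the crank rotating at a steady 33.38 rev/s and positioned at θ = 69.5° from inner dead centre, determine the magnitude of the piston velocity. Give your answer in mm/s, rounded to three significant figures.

3720

ω = 2π·33.4 = 209.7 rad/s
For an in-line slider-crank, x = r cosθ + √(L² − r² sin²θ), so v = −rω sinθ·[1 + r cosθ/√(L² − r² sin²θ)].
With r = 0.0169 m, L = 0.0513 m, θ = 69.5°: √(L² − r² sin²θ) = 0.048797 m.
v = −0.0169·209.7·0.93667·[1 + 0.0169·0.35021/0.048797] = -3.7227 m/s.
|v| = 3.7227 m/s = 3722.7 mm/s.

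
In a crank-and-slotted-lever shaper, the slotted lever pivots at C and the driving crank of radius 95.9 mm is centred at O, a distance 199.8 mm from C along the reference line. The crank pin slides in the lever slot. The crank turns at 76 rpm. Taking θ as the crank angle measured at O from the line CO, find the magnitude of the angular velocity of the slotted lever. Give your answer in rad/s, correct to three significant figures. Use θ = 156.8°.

ω = 7.959 rad/s (from 76 rpm).
Crank pin A relative to C: A = (d + r cosθ, r sinθ); lever angle φ = atan2(r sinθ, d + r cosθ).
Differentiating tanφ: φ̇ = rω(d cosθ + r)/(d² + r² + 2dr cosθ).
d² + r² + 2dr cosθ = |CA|² = 0.0138941 m²;  d cosθ + r = -0.087743 m.
|ω_lever| = |0.0959·7.959·-0.087743| / 0.0138941 = 4.82 rad/s.

4.82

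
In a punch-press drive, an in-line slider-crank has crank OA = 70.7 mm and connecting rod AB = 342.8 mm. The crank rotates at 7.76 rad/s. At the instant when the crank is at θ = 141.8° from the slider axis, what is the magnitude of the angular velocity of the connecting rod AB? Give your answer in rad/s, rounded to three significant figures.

1.27

ω = 7.76 rad/s
The rod makes angle φ with the slider axis where L sinφ = r sinθ; differentiating, L cosφ·φ̇ = r ω cosθ.
L cosφ = √(L² − r² sin²θ) = 0.34 m.
|ω_rod| = r ω |cosθ| / √(L² − r² sin²θ) = 0.0707·7.76·0.78586/0.34 = 1.2681 rad/s.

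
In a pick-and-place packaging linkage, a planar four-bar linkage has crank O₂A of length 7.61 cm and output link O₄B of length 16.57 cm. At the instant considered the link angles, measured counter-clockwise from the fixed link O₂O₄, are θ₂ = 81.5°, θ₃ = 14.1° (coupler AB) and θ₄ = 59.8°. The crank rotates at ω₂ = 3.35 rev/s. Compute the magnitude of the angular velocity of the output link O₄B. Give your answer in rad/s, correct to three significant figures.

12.5

ω₂ = 21.05 rad/s (from 3.35 rev/s).
Differentiating the loop-closure r₂e^{iθ₂}+r₃e^{iθ₃}=r₁+r₄e^{iθ₄} gives r₂ω₂e^{iθ₂}+r₃ω₃e^{iθ₃}=r₄ω₄e^{iθ₄}.
Eliminating the other unknown: ω₄ = r₂ω₂ sin(θ₂−θ₃) / [r₄ sin(θ₄−θ₃)].
Numerator sine = +0.92321; denominator sine = +0.71569.
Result = 0.0761·21.05·(+0.92321) / (0.1657·(+0.71569)) = +12.47 rad/s; magnitude 12.47 rad/s.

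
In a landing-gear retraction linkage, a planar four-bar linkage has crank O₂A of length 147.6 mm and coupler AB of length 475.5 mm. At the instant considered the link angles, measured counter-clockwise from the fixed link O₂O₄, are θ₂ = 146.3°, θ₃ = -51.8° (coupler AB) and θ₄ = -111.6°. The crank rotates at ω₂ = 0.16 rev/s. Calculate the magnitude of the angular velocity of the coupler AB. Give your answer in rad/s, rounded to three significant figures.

0.353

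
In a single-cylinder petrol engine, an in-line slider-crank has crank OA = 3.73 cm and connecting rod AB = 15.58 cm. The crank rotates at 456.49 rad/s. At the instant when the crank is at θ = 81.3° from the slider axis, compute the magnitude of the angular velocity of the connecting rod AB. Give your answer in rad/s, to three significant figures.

17.0

ω = 456.5 rad/s
The rod makes angle φ with the slider axis where L sinφ = r sinθ; differentiating, L cosφ·φ̇ = r ω cosθ.
L cosφ = √(L² − r² sin²θ) = 0.15137 m.
|ω_rod| = r ω |cosθ| / √(L² − r² sin²θ) = 0.0373·456.5·0.15126/0.15137 = 17.014 rad/s.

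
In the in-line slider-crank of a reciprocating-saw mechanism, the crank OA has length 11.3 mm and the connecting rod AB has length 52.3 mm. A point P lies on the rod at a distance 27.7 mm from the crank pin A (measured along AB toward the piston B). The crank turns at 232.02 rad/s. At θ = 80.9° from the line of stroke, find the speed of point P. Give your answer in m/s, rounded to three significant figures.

ω = 232 rad/s.  Crank-pin speed |V_A| = rω = 2.6218 m/s, perpendicular to OA.
Rod angle: sinφ = −(r/L) sinθ ⇒ φ = -12.318°; ω_rod = −rω cosθ/√(L²−r²sin²θ) = -8.1154 rad/s.
V_P = V_A + ω_rod × AP, with AP = 0.0277 m along the rod.
Components: V_Px = −rω sinθ − a·ω_rod·sinφ = -2.6368 m/s;  V_Py = rω cosθ + a·ω_rod·cosφ = +0.19504 m/s.
|V_P| = √(V_Px² + V_Py²) = 2.644 m/s.

2.64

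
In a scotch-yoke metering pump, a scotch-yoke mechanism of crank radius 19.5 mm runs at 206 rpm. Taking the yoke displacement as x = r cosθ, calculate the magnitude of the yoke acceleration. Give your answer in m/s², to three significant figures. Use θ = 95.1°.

ω = 21.57 rad/s (from 206 rpm).
x = r cosθ ⇒ ẍ = −rω² cosθ (ω constant).
|a| = rω²|cosθ| = 0.0195·(21.57)²·|cos 95.1°| = 0.80668 m/s².

0.807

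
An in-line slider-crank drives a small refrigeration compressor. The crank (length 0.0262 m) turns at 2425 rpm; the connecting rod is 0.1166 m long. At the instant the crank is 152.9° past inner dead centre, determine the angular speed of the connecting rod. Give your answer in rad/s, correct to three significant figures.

51.1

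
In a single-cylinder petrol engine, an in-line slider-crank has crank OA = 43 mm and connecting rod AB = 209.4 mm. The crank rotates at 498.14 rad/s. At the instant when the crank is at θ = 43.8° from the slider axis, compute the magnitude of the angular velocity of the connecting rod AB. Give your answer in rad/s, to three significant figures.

74.6

ω = 498.1 rad/s
The rod makes angle φ with the slider axis where L sinφ = r sinθ; differentiating, L cosφ·φ̇ = r ω cosθ.
L cosφ = √(L² − r² sin²θ) = 0.20727 m.
|ω_rod| = r ω |cosθ| / √(L² − r² sin²θ) = 0.043·498.1·0.72176/0.20727 = 74.588 rad/s.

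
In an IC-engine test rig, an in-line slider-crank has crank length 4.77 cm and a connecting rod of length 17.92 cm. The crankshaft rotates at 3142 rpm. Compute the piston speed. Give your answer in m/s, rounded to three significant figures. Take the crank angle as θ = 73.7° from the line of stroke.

ω = 2π·3142/60 = 329 rad/s
For an in-line slider-crank, x = r cosθ + √(L² − r² sin²θ), so v = −rω sinθ·[1 + r cosθ/√(L² − r² sin²θ)].
With r = 0.0477 m, L = 0.1792 m, θ = 73.7°: √(L² − r² sin²θ) = 0.17325 m.
v = −0.0477·329·0.95981·[1 + 0.0477·0.28067/0.17325] = -16.228 m/s.
|v| = 16.228 m/s.

16.2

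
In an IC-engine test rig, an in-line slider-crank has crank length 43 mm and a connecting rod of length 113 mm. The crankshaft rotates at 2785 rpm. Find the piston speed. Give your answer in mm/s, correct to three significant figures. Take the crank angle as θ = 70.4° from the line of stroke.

ω = 2π·2785/60 = 291.6 rad/s
For an in-line slider-crank, x = r cosθ + √(L² − r² sin²θ), so v = −rω sinθ·[1 + r cosθ/√(L² − r² sin²θ)].
With r = 0.043 m, L = 0.113 m, θ = 70.4°: √(L² − r² sin²θ) = 0.10549 m.
v = −0.043·291.6·0.94206·[1 + 0.043·0.33545/0.10549] = -13.43 m/s.
|v| = 13.43 m/s = 13430 mm/s.

13400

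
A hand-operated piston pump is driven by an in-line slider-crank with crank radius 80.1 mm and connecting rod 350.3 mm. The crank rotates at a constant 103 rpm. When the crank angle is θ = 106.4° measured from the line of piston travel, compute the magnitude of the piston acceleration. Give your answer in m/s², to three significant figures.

4.46

ω = 2π·103/60 = 10.79 rad/s
x(θ) = r cosθ + √(L² − r² sin²θ); with ω constant, a = ω²·d²x/dθ².
d²x/dθ² = −r cosθ − r²(cos2θ)/√u − r⁴ sin²2θ/(4u^{3/2}),  u = L² − r² sin²θ = 0.116806 m².
Substituting r = 0.0801 m, L = 0.3503 m, θ = 106.4°: d²x/dθ² = +0.03832 m.
a = ω²·d²x/dθ² = (10.79)²·(+0.03832) = +4.4582 m/s²;  |a| = 4.4582 m/s².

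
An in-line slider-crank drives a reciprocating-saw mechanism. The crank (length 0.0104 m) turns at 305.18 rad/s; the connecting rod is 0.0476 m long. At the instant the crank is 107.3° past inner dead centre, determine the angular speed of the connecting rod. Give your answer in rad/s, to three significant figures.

20.3

ω = 305.2 rad/s
The rod makes angle φ with the slider axis where L sinφ = r sinθ; differentiating, L cosφ·φ̇ = r ω cosθ.
L cosφ = √(L² − r² sin²θ) = 0.046553 m.
|ω_rod| = r ω |cosθ| / √(L² − r² sin²θ) = 0.0104·305.2·0.29737/0.046553 = 20.274 rad/s.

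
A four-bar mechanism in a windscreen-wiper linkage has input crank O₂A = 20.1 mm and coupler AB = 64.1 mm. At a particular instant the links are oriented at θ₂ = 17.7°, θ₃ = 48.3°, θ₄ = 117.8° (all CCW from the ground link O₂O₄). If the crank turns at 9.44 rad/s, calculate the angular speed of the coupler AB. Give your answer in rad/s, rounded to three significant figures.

ω₂ = 9.44 rad/s
Differentiating the loop-closure r₂e^{iθ₂}+r₃e^{iθ₃}=r₁+r₄e^{iθ₄} gives r₂ω₂e^{iθ₂}+r₃ω₃e^{iθ₃}=r₄ω₄e^{iθ₄}.
Eliminating the other unknown: ω₃ = r₂ω₂ sin(θ₄−θ₂) / [r₃ sin(θ₃−θ₄)].
Numerator sine = +0.98450; denominator sine = -0.93667.
Result = 0.0201·9.44·(+0.98450) / (0.0641·(-0.93667)) = -3.1113 rad/s; magnitude 3.1113 rad/s.

3.11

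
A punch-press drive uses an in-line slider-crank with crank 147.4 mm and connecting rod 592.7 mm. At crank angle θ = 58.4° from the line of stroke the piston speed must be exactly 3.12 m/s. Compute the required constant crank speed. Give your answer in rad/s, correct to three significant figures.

For an in-line slider-crank, |v_piston| = rω|sinθ|·[1 + r cosθ/√(L² − r² sin²θ)].
With r = 0.1474 m, L = 0.5927 m, θ = 58.4°: the bracketed kinematic factor |dx/dθ| = 0.14228 m.
ω = v/|dx/dθ| = 3.12/0.14228 = 21.928 rad/s.

21.9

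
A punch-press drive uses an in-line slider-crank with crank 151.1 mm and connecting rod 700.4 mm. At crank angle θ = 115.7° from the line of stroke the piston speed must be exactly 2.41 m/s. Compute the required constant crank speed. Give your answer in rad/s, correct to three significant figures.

19.6

For an in-line slider-crank, |v_piston| = rω|sinθ|·[1 + r cosθ/√(L² − r² sin²θ)].
With r = 0.1511 m, L = 0.7004 m, θ = 115.7°: the bracketed kinematic factor |dx/dθ| = 0.12317 m.
ω = v/|dx/dθ| = 2.41/0.12317 = 19.567 rad/s.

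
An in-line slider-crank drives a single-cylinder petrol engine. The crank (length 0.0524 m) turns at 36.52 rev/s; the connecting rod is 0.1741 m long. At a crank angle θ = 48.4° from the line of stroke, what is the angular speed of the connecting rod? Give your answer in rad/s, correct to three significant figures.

47.1

ω = 229.5 rad/s (converted from 36.52 rev/s).
The rod makes angle φ with the slider axis where L sinφ = r sinθ; differentiating, L cosφ·φ̇ = r ω cosθ.
L cosφ = √(L² − r² sin²θ) = 0.16963 m.
|ω_rod| = r ω |cosθ| / √(L² − r² sin²θ) = 0.0524·229.5·0.66393/0.16963 = 47.06 rad/s.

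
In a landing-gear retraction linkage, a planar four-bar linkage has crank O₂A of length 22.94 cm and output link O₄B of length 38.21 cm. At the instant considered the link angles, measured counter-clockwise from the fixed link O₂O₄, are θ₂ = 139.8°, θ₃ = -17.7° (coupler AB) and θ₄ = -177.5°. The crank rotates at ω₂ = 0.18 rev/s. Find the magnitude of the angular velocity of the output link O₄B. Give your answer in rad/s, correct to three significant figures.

ω₂ = 1.131 rad/s (from 0.18 rev/s).
Differentiating the loop-closure r₂e^{iθ₂}+r₃e^{iθ₃}=r₁+r₄e^{iθ₄} gives r₂ω₂e^{iθ₂}+r₃ω₃e^{iθ₃}=r₄ω₄e^{iθ₄}.
Eliminating the other unknown: ω₄ = r₂ω₂ sin(θ₂−θ₃) / [r₄ sin(θ₄−θ₃)].
Numerator sine = +0.38268; denominator sine = -0.34530.
Result = 0.2294·1.131·(+0.38268) / (0.3821·(-0.34530)) = -0.75251 rad/s; magnitude 0.75251 rad/s.

0.753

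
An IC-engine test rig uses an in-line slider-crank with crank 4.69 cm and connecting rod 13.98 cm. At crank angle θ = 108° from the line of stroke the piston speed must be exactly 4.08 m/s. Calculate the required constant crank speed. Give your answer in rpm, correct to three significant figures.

For an in-line slider-crank, |v_piston| = rω|sinθ|·[1 + r cosθ/√(L² − r² sin²θ)].
With r = 0.0469 m, L = 0.1398 m, θ = 108°: the bracketed kinematic factor |dx/dθ| = 0.039725 m.
ω = v/|dx/dθ| = 4.08/0.039725 = 102.7 rad/s.
N = 60ω/(2π) = 980.76 rpm.

981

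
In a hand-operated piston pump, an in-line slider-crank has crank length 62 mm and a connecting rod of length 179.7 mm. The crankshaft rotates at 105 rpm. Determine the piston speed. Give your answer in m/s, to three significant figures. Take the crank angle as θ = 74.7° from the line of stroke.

ω = 2π·105/60 = 11 rad/s
For an in-line slider-crank, x = r cosθ + √(L² − r² sin²θ), so v = −rω sinθ·[1 + r cosθ/√(L² − r² sin²θ)].
With r = 0.062 m, L = 0.1797 m, θ = 74.7°: √(L² − r² sin²θ) = 0.16946 m.
v = −0.062·11·0.96456·[1 + 0.062·0.26387/0.16946] = -0.72105 m/s.
|v| = 0.72105 m/s.

0.721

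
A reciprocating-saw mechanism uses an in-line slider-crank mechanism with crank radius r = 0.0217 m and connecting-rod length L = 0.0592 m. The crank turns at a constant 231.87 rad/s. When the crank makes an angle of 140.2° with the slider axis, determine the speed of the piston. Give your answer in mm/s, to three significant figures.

ω = 231.9 rad/s
For an in-line slider-crank, x = r cosθ + √(L² − r² sin²θ), so v = −rω sinθ·[1 + r cosθ/√(L² − r² sin²θ)].
With r = 0.0217 m, L = 0.0592 m, θ = 140.2°: √(L² − r² sin²θ) = 0.057547 m.
v = −0.0217·231.9·0.64011·[1 + 0.0217·-0.76828/0.057547] = -2.2877 m/s.
|v| = 2.2877 m/s = 2287.7 mm/s.

2290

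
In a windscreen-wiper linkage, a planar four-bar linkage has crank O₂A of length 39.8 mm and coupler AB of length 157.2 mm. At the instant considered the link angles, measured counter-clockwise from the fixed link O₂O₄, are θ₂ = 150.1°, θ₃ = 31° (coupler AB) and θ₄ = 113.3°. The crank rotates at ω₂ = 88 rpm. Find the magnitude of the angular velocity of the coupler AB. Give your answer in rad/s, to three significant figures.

1.41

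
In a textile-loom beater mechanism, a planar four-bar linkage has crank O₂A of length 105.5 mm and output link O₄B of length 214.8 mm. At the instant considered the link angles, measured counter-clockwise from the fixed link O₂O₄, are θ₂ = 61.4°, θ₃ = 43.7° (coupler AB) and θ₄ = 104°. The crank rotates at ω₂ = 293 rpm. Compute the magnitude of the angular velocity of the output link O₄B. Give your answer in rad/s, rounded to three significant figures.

5.27

ω₂ = 30.68 rad/s (from 293 rpm).
Differentiating the loop-closure r₂e^{iθ₂}+r₃e^{iθ₃}=r₁+r₄e^{iθ₄} gives r₂ω₂e^{iθ₂}+r₃ω₃e^{iθ₃}=r₄ω₄e^{iθ₄}.
Eliminating the other unknown: ω₄ = r₂ω₂ sin(θ₂−θ₃) / [r₄ sin(θ₄−θ₃)].
Numerator sine = +0.30403; denominator sine = +0.86863.
Result = 0.1055·30.68·(+0.30403) / (0.2148·(+0.86863)) = +5.2747 rad/s; magnitude 5.2747 rad/s.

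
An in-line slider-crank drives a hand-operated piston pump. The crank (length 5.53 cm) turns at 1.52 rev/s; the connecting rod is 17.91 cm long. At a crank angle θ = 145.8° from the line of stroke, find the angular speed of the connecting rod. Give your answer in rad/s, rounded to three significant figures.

ω = 9.55 rad/s (converted from 1.52 rev/s).
The rod makes angle φ with the slider axis where L sinφ = r sinθ; differentiating, L cosφ·φ̇ = r ω cosθ.
L cosφ = √(L² − r² sin²θ) = 0.17638 m.
|ω_rod| = r ω |cosθ| / √(L² − r² sin²θ) = 0.0553·9.55·0.82708/0.17638 = 2.4765 rad/s.

2.48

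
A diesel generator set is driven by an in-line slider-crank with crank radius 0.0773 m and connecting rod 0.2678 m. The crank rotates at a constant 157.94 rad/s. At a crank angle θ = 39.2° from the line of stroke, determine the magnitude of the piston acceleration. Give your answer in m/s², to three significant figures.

1620

ω = 157.9 rad/s
x(θ) = r cosθ + √(L² − r² sin²θ); with ω constant, a = ω²·d²x/dθ².
d²x/dθ² = −r cosθ − r²(cos2θ)/√u − r⁴ sin²2θ/(4u^{3/2}),  u = L² − r² sin²θ = 0.0693299 m².
Substituting r = 0.0773 m, L = 0.2678 m, θ = 39.2°: d²x/dθ² = -0.064936 m.
a = ω²·d²x/dθ² = (157.9)²·(-0.064936) = -1619.8 m/s²;  |a| = 1619.8 m/s².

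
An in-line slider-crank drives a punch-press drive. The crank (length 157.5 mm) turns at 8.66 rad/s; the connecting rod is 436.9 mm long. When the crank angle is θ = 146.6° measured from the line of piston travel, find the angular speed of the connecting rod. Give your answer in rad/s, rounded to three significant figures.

ω = 8.66 rad/s
The rod makes angle φ with the slider axis where L sinφ = r sinθ; differentiating, L cosφ·φ̇ = r ω cosθ.
L cosφ = √(L² − r² sin²θ) = 0.42821 m.
|ω_rod| = r ω |cosθ| / √(L² − r² sin²θ) = 0.1575·8.66·0.83485/0.42821 = 2.6592 rad/s.

2.66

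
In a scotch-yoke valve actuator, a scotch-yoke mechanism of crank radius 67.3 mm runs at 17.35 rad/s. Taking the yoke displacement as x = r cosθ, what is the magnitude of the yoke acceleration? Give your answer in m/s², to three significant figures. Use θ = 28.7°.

ω = 17.35 rad/s
x = r cosθ ⇒ ẍ = −rω² cosθ (ω constant).
|a| = rω²|cosθ| = 0.0673·(17.35)²·|cos 28.7°| = 17.77 m/s².

17.8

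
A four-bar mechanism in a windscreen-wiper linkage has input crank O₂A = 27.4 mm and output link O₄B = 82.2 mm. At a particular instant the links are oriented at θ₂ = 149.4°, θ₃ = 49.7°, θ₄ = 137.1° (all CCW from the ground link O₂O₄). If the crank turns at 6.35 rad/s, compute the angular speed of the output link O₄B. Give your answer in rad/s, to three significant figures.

2.09

ω₂ = 6.35 rad/s
Differentiating the loop-closure r₂e^{iθ₂}+r₃e^{iθ₃}=r₁+r₄e^{iθ₄} gives r₂ω₂e^{iθ₂}+r₃ω₃e^{iθ₃}=r₄ω₄e^{iθ₄}.
Eliminating the other unknown: ω₄ = r₂ω₂ sin(θ₂−θ₃) / [r₄ sin(θ₄−θ₃)].
Numerator sine = +0.98570; denominator sine = +0.99897.
Result = 0.0274·6.35·(+0.98570) / (0.0822·(+0.99897)) = +2.0886 rad/s; magnitude 2.0886 rad/s.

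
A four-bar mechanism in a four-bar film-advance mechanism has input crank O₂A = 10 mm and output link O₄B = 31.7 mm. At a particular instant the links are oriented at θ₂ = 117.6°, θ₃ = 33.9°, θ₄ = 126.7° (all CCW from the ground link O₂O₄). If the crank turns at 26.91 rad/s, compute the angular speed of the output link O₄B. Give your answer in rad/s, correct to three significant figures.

8.45

ω₂ = 26.91 rad/s
Differentiating the loop-closure r₂e^{iθ₂}+r₃e^{iθ₃}=r₁+r₄e^{iθ₄} gives r₂ω₂e^{iθ₂}+r₃ω₃e^{iθ₃}=r₄ω₄e^{iθ₄}.
Eliminating the other unknown: ω₄ = r₂ω₂ sin(θ₂−θ₃) / [r₄ sin(θ₄−θ₃)].
Numerator sine = +0.99396; denominator sine = +0.99881.
Result = 0.01·26.91·(+0.99396) / (0.0317·(+0.99881)) = +8.4478 rad/s; magnitude 8.4478 rad/s.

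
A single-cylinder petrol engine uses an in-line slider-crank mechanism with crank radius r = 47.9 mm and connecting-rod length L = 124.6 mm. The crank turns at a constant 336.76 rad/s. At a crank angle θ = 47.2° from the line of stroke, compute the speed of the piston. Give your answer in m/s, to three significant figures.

ω = 336.8 rad/s
For an in-line slider-crank, x = r cosθ + √(L² − r² sin²θ), so v = −rω sinθ·[1 + r cosθ/√(L² − r² sin²θ)].
With r = 0.0479 m, L = 0.1246 m, θ = 47.2°: √(L² − r² sin²θ) = 0.11954 m.
v = −0.0479·336.8·0.73373·[1 + 0.0479·0.67944/0.11954] = -15.058 m/s.
|v| = 15.058 m/s.

15.1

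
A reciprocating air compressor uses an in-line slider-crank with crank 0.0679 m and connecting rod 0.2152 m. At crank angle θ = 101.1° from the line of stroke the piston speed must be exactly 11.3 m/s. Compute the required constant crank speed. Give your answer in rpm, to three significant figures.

For an in-line slider-crank, |v_piston| = rω|sinθ|·[1 + r cosθ/√(L² − r² sin²θ)].
With r = 0.0679 m, L = 0.2152 m, θ = 101.1°: the bracketed kinematic factor |dx/dθ| = 0.062373 m.
ω = v/|dx/dθ| = 11.3/0.062373 = 181.17 rad/s.
N = 60ω/(2π) = 1730 rpm.

1730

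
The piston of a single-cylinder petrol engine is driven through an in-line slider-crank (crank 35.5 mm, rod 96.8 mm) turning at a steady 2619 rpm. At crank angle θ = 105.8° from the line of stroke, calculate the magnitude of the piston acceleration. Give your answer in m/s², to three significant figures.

ω = 2π·2619/60 = 274.3 rad/s
x(θ) = r cosθ + √(L² − r² sin²θ); with ω constant, a = ω²·d²x/dθ².
d²x/dθ² = −r cosθ − r²(cos2θ)/√u − r⁴ sin²2θ/(4u^{3/2}),  u = L² − r² sin²θ = 0.00820342 m².
Substituting r = 0.0355 m, L = 0.0968 m, θ = 105.8°: d²x/dθ² = +0.02137 m.
a = ω²·d²x/dθ² = (274.3)²·(+0.02137) = +1607.5 m/s²;  |a| = 1607.5 m/s².

1610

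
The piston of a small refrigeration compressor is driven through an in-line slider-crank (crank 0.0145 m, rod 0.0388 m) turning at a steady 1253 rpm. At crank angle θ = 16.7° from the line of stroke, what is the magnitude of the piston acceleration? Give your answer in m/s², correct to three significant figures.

ω = 2π·1253/60 = 131.2 rad/s
x(θ) = r cosθ + √(L² − r² sin²θ); with ω constant, a = ω²·d²x/dθ².
d²x/dθ² = −r cosθ − r²(cos2θ)/√u − r⁴ sin²2θ/(4u^{3/2}),  u = L² − r² sin²θ = 0.00148808 m².
Substituting r = 0.0145 m, L = 0.0388 m, θ = 16.7°: d²x/dθ² = -0.018497 m.
a = ω²·d²x/dθ² = (131.2)²·(-0.018497) = -318.46 m/s²;  |a| = 318.46 m/s².

318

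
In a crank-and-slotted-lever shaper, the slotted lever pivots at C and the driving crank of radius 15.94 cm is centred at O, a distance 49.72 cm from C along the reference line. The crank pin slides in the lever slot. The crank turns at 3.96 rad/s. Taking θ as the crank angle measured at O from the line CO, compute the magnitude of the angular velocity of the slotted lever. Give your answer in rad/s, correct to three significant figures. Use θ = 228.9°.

0.628

ω = 3.96 rad/s
Crank pin A relative to C: A = (d + r cosθ, r sinθ); lever angle φ = atan2(r sinθ, d + r cosθ).
Differentiating tanφ: φ̇ = rω(d cosθ + r)/(d² + r² + 2dr cosθ).
d² + r² + 2dr cosθ = |CA|² = 0.168417 m²;  d cosθ + r = -0.16745 m.
|ω_lever| = |0.1594·3.96·-0.16745| / 0.168417 = 0.62759 rad/s.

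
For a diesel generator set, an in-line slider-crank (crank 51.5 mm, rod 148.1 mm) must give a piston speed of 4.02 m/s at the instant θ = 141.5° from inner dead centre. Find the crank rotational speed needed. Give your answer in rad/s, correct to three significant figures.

174

For an in-line slider-crank, |v_piston| = rω|sinθ|·[1 + r cosθ/√(L² − r² sin²θ)].
With r = 0.0515 m, L = 0.1481 m, θ = 141.5°: the bracketed kinematic factor |dx/dθ| = 0.023123 m.
ω = v/|dx/dθ| = 4.02/0.023123 = 173.85 rad/s.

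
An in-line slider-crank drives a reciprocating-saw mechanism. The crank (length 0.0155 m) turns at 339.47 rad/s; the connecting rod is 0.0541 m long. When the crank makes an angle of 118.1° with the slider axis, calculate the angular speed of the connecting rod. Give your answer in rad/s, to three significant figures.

ω = 339.5 rad/s
The rod makes angle φ with the slider axis where L sinφ = r sinθ; differentiating, L cosφ·φ̇ = r ω cosθ.
L cosφ = √(L² − r² sin²θ) = 0.052344 m.
|ω_rod| = r ω |cosθ| / √(L² − r² sin²θ) = 0.0155·339.5·0.47101/0.052344 = 47.348 rad/s.

47.3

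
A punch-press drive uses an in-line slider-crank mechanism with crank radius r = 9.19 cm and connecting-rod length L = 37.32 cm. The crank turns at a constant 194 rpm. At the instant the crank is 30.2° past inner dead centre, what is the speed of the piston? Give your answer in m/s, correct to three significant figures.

ω = 2π·194/60 = 20.32 rad/s
For an in-line slider-crank, x = r cosθ + √(L² − r² sin²θ), so v = −rω sinθ·[1 + r cosθ/√(L² − r² sin²θ)].
With r = 0.0919 m, L = 0.3732 m, θ = 30.2°: √(L² − r² sin²θ) = 0.37033 m.
v = −0.0919·20.32·0.50302·[1 + 0.0919·0.86427/0.37033] = -1.1406 m/s.
|v| = 1.1406 m/s.

1.14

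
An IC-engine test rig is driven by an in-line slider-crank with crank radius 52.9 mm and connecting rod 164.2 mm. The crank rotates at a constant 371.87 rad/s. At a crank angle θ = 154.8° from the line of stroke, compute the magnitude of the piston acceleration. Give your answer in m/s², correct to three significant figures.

ω = 371.9 rad/s
x(θ) = r cosθ + √(L² − r² sin²θ); with ω constant, a = ω²·d²x/dθ².
d²x/dθ² = −r cosθ − r²(cos2θ)/√u − r⁴ sin²2θ/(4u^{3/2}),  u = L² − r² sin²θ = 0.0264543 m².
Substituting r = 0.0529 m, L = 0.1642 m, θ = 154.8°: d²x/dθ² = +0.036628 m.
a = ω²·d²x/dθ² = (371.9)²·(+0.036628) = +5065.2 m/s²;  |a| = 5065.2 m/s².

5070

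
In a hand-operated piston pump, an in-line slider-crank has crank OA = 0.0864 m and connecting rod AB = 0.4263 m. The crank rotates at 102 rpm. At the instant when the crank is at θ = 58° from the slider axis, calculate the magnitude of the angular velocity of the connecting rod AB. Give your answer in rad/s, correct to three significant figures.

ω = 10.68 rad/s (converted from 102 rpm).
The rod makes angle φ with the slider axis where L sinφ = r sinθ; differentiating, L cosφ·φ̇ = r ω cosθ.
L cosφ = √(L² − r² sin²θ) = 0.41996 m.
|ω_rod| = r ω |cosθ| / √(L² − r² sin²θ) = 0.0864·10.68·0.52992/0.41996 = 1.1645 rad/s.

1.16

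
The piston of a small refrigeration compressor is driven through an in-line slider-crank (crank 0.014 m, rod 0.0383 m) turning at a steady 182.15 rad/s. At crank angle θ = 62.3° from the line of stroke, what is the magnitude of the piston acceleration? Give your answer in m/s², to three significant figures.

119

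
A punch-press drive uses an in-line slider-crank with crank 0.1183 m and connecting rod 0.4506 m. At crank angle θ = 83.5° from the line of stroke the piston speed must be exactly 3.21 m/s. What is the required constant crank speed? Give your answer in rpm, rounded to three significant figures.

253

For an in-line slider-crank, |v_piston| = rω|sinθ|·[1 + r cosθ/√(L² − r² sin²θ)].
With r = 0.1183 m, L = 0.4506 m, θ = 83.5°: the bracketed kinematic factor |dx/dθ| = 0.12116 m.
ω = v/|dx/dθ| = 3.21/0.12116 = 26.494 rad/s.
N = 60ω/(2π) = 253 rpm.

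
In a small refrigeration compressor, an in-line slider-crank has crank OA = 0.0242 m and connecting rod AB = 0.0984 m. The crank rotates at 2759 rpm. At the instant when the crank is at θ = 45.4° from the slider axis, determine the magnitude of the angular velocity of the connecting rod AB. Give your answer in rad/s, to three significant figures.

50.7

ω = 288.9 rad/s (converted from 2759 rpm).
The rod makes angle φ with the slider axis where L sinφ = r sinθ; differentiating, L cosφ·φ̇ = r ω cosθ.
L cosφ = √(L² − r² sin²θ) = 0.09688 m.
|ω_rod| = r ω |cosθ| / √(L² − r² sin²θ) = 0.0242·288.9·0.70215/0.09688 = 50.675 rad/s.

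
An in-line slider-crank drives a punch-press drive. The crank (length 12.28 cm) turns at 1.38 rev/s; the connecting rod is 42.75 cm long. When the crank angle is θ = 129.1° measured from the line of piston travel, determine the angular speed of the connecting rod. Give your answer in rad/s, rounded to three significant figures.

1.61

ω = 8.671 rad/s (converted from 1.38 rev/s).
The rod makes angle φ with the slider axis where L sinφ = r sinθ; differentiating, L cosφ·φ̇ = r ω cosθ.
L cosφ = √(L² − r² sin²θ) = 0.41674 m.
|ω_rod| = r ω |cosθ| / √(L² − r² sin²θ) = 0.1228·8.671·0.63068/0.41674 = 1.6114 rad/s.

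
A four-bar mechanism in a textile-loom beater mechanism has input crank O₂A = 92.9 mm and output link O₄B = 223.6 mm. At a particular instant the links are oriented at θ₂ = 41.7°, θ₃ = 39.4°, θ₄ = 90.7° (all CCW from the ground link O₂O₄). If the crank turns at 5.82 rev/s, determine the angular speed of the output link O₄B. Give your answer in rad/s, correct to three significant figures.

0.781

ω₂ = 36.57 rad/s (from 5.82 rev/s).
Differentiating the loop-closure r₂e^{iθ₂}+r₃e^{iθ₃}=r₁+r₄e^{iθ₄} gives r₂ω₂e^{iθ₂}+r₃ω₃e^{iθ₃}=r₄ω₄e^{iθ₄}.
Eliminating the other unknown: ω₄ = r₂ω₂ sin(θ₂−θ₃) / [r₄ sin(θ₄−θ₃)].
Numerator sine = +0.04013; denominator sine = +0.78043.
Result = 0.0929·36.57·(+0.04013) / (0.2236·(+0.78043)) = +0.78127 rad/s; magnitude 0.78127 rad/s.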